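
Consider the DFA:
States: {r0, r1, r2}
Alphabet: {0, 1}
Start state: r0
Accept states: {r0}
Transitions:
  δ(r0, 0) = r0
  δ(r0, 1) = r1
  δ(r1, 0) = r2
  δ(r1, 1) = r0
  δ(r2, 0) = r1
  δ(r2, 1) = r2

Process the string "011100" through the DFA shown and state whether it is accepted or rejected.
Processing string "011100":
  r0 --0--> r0
  r0 --1--> r1
  r1 --1--> r0
  r0 --1--> r1
  r1 --0--> r2
  r2 --0--> r1
Final state: r1
Accept states: {r0}
No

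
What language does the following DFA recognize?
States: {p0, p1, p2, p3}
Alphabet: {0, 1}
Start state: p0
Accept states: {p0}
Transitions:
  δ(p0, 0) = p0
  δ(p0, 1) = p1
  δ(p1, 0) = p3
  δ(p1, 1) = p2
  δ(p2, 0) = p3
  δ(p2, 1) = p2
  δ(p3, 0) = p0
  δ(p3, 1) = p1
Testing a few strings:
  '011' → reject
  '0010' → reject
  '000' → accept
  '1100' → accept
State roles: p0=value ≡ 0 (mod 4); p1=value ≡ 1 (mod 4); p2=value ≡ 3 (mod 4); p3=value ≡ 2 (mod 4)
All binary strings representing a multiple of 4 (read in base 2; leading zeros allowed and ε counts as 0)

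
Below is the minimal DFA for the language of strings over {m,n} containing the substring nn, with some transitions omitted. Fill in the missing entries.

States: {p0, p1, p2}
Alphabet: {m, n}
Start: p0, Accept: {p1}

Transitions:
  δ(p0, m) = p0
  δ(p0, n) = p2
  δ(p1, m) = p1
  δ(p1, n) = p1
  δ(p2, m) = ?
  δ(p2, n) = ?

From the language and accept set, identify what each state tracks — p0: no progress toward nn; p1: substring nn seen; p2: one trailing n.
Each missing δ(q, a) is the state matching the new tracked value after reading a.
δ(p2, m) = p0; δ(p2, n) = p1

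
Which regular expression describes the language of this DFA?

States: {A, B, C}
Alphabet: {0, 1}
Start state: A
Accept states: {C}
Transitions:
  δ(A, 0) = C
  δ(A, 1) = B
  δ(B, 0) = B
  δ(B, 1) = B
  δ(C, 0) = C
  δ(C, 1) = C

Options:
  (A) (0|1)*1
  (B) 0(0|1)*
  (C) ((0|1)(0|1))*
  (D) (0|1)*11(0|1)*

Check each option against the DFA on short strings; one disagreement eliminates an option:
  (A) (0|1)*1: on '0' the DFA goes A → C and accepts (C ∈ Accept), but the regex does not match it → eliminate
  (B) 0(0|1)*: agrees with the DFA on every string of length ≤ 6
  (C) ((0|1)(0|1))*: on ε the DFA stays in A and rejects (A ∉ Accept), but the regex matches it → eliminate
  (D) (0|1)*11(0|1)*: on '0' the DFA goes A → C and accepts (C ∈ Accept), but the regex does not match it → eliminate
Only (B) is consistent with the DFA.
(B) 0(0|1)*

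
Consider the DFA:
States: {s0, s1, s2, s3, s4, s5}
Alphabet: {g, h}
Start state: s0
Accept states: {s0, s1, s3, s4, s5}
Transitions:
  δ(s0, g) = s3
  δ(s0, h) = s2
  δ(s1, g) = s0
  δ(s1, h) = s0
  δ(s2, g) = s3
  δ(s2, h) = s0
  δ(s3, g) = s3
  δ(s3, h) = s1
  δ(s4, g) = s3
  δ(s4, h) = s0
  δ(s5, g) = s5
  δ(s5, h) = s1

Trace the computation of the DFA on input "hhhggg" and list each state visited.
read 'h': s0 → s2
  read 'h': s2 → s0
  read 'h': s0 → s2
  read 'g': s2 → s3
  read 'g': s3 → s3
  read 'g': s3 → s3
s0 -> s2 -> s0 -> s2 -> s3 -> s3 -> s3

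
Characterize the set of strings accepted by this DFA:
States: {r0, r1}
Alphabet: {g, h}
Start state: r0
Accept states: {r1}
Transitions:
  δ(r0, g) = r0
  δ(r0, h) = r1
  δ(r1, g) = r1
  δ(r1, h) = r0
Testing a few strings:
  'gh' → accept
  'ghh' → reject
  'hhg' → reject
  'h' → accept
State roles: r0=even number of h's so far; r1=odd number of h's so far
All strings over {g,h} with an odd number of h's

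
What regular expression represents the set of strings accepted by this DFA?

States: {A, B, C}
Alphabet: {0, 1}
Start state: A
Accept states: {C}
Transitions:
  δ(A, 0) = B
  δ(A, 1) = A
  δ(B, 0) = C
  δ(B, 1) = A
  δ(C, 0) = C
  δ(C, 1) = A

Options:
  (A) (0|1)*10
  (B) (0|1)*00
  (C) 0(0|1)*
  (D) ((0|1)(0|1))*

Check each option against the DFA on short strings; one disagreement eliminates an option:
  (A) (0|1)*10: on '00' the DFA goes A → B → C and accepts (C ∈ Accept), but the regex does not match it → eliminate
  (B) (0|1)*00: agrees with the DFA on every string of length ≤ 6
  (C) 0(0|1)*: on '0' the DFA goes A → B and rejects (B ∉ Accept), but the regex matches it → eliminate
  (D) ((0|1)(0|1))*: on ε the DFA stays in A and rejects (A ∉ Accept), but the regex matches it → eliminate
Only (B) is consistent with the DFA.
(B) (0|1)*00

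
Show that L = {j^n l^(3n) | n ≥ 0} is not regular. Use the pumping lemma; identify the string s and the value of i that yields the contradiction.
Assume L is regular with pumping length p. Idea: pumping the j-block breaks the 1:3 ratio.
Choose s = j^p l^(3p) (length 4p ≥ p). By the pumping lemma, s = xyz with |xy| ≤ p, |y| > 0, so y = j^k with k ≥ 1. Then xy²z = j^(p+k) l^(3p). For this to be in L we would need 3p = 3(p+k), i.e. 3k = 0, contradicting k ≥ 1. So xy²z ∉ L.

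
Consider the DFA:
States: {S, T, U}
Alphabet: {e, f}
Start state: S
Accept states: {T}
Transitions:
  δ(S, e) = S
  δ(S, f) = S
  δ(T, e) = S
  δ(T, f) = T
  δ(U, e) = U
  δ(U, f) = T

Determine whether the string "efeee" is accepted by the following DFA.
Processing string "efeee":
  S --e--> S
  S --f--> S
  S --e--> S
  S --e--> S
  S --e--> S
Final state: S
Accept states: {T}
No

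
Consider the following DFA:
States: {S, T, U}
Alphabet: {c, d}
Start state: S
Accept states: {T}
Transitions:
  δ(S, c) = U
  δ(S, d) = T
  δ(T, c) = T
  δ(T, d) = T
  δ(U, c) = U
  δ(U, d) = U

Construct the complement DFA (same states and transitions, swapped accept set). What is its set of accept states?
Complement accept states = All states \ Original accept states
= {S, T, U} \ {T}
{S, U}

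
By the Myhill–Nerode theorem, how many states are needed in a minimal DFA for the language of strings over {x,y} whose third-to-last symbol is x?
By Myhill–Nerode, count the distinguishable equivalence classes: 2^3 = 8 classes — the DFA must remember the last 3 symbols read; every pair of distinct length-3 suffixes is distinguishable by some continuation.
8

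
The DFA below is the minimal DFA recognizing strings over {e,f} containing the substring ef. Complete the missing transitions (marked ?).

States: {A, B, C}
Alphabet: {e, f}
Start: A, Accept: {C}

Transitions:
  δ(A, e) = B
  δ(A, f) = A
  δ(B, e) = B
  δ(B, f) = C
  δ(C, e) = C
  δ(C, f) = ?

From the language and accept set, identify what each state tracks — A: no e seen yet; B: seen a e, waiting for f; C: substring ef seen.
Each missing δ(q, a) is the state matching the new tracked value after reading a.
δ(C, f) = C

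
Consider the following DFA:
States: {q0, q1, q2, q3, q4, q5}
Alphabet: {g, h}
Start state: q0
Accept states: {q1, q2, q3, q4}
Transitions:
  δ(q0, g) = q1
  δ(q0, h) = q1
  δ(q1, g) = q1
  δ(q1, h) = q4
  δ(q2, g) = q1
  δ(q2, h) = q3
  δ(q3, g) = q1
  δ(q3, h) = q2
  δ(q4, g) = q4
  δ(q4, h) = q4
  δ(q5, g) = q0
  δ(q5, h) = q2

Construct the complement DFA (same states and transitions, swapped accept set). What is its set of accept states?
Complement accept states = All states \ Original accept states
= {q0, q1, q2, q3, q4, q5} \ {q1, q2, q3, q4}
{q0, q5}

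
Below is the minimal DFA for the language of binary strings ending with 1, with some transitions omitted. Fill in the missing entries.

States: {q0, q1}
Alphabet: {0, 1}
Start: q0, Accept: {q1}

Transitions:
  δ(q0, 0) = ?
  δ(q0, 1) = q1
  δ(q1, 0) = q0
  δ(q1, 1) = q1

From the language and accept set, identify what each state tracks — q0: last symbol not 1; q1: last symbol is 1.
Each missing δ(q, a) is the state matching the new tracked value after reading a.
δ(q0, 0) = q0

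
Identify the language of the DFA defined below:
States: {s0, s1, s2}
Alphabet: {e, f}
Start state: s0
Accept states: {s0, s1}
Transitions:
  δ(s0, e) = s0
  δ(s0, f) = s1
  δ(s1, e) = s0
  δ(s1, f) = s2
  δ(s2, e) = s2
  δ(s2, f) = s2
Testing a few strings:
  'fef' → accept
  'fe' → accept
  'eef' → accept
  'ffee' → reject
State roles: s0=last symbol not f (ok); s1=last symbol f (ok); s2=saw ff (dead)
All strings over {e,f} with no two consecutive f's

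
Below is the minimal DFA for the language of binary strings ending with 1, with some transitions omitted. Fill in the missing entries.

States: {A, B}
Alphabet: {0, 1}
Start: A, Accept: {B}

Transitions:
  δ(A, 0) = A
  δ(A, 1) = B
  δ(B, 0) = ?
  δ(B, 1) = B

From the language and accept set, identify what each state tracks — A: last symbol not 1; B: last symbol is 1.
Each missing δ(q, a) is the state matching the new tracked value after reading a.
δ(B, 0) = A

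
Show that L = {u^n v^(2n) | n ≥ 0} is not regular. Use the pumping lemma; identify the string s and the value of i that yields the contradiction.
Assume L is regular with pumping length p. Idea: pumping the u-block breaks the 1:2 ratio.
Choose s = u^p v^(2p) (length 3p ≥ p). By the pumping lemma, s = xyz with |xy| ≤ p, |y| > 0, so y = u^k with k ≥ 1. Then xy²z = u^(p+k) v^(2p). For this to be in L we would need 2p = 2(p+k), i.e. 2k = 0, contradicting k ≥ 1. So xy²z ∉ L.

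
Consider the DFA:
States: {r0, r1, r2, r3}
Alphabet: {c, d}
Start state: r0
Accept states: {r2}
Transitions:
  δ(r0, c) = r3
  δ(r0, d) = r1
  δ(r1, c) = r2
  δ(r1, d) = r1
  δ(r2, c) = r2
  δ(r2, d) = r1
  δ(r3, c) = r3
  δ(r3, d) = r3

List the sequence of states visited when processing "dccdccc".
read 'd': r0 → r1
  read 'c': r1 → r2
  read 'c': r2 → r2
  read 'd': r2 → r1
  read 'c': r1 → r2
  read 'c': r2 → r2
  read 'c': r2 → r2
r0 -> r1 -> r2 -> r2 -> r1 -> r2 -> r2 -> r2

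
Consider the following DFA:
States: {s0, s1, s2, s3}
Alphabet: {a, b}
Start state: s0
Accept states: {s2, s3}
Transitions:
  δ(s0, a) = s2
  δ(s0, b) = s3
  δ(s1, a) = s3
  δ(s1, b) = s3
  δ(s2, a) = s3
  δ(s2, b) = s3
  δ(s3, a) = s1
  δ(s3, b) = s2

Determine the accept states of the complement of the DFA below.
Complement accept states = All states \ Original accept states
= {s0, s1, s2, s3} \ {s2, s3}
{s0, s1}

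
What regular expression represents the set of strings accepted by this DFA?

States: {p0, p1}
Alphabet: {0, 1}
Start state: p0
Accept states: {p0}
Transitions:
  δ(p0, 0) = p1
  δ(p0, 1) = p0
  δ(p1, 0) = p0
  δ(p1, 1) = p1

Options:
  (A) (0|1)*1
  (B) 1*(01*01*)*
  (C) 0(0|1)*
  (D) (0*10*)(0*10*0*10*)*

Check each option against the DFA on short strings; one disagreement eliminates an option:
  (A) (0|1)*1: on ε the DFA stays in p0 and accepts (p0 ∈ Accept), but the regex does not match it → eliminate
  (B) 1*(01*01*)*: agrees with the DFA on every string of length ≤ 6
  (C) 0(0|1)*: on ε the DFA stays in p0 and accepts (p0 ∈ Accept), but the regex does not match it → eliminate
  (D) (0*10*)(0*10*0*10*)*: on ε the DFA stays in p0 and accepts (p0 ∈ Accept), but the regex does not match it → eliminate
Only (B) is consistent with the DFA.
(B) 1*(01*01*)*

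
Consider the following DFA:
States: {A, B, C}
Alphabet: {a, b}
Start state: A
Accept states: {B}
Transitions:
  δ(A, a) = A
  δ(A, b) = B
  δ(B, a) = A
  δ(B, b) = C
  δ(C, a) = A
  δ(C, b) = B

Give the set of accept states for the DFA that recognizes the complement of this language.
Complement accept states = All states \ Original accept states
= {A, B, C} \ {B}
{A, C}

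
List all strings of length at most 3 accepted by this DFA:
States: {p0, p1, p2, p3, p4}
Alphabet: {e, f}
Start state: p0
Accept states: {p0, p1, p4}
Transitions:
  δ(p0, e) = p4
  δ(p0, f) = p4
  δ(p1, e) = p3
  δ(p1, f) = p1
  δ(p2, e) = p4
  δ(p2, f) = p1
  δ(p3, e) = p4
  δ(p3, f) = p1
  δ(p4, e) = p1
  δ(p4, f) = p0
ε, e, f, ee, ef, fe, ff, eef, efe, eff, fef, ffe, fff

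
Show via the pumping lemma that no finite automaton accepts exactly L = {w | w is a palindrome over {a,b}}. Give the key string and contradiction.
Assume L is regular with pumping length p. Idea: pumping the leading a-block breaks the symmetry.
Choose s = a^p b a^p (a palindrome of length 2p+1 ≥ p). By the pumping lemma, s = xyz with |xy| ≤ p, |y| > 0, so y = a^k with k > 0 (xy lies entirely in the first a^p). Then xy²z = a^(p+k) b a^p, which is not a palindrome since p+k ≠ p.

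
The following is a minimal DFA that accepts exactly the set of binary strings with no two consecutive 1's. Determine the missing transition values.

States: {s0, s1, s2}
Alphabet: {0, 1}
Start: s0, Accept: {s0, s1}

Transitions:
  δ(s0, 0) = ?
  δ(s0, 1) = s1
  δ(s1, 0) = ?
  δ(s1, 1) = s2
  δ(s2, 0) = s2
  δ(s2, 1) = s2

From the language and accept set, identify what each state tracks — s0: last symbol not 1 (ok); s1: last symbol 1 (ok); s2: saw 11 (dead).
Each missing δ(q, a) is the state matching the new tracked value after reading a.
δ(s0, 0) = s0; δ(s1, 0) = s0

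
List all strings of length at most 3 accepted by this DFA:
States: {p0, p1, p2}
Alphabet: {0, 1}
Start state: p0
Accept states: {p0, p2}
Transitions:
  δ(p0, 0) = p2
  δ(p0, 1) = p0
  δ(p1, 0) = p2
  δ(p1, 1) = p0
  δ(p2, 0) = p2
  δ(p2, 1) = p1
ε, 0, 1, 00, 10, 11, 000, 010, 011, 100, 110, 111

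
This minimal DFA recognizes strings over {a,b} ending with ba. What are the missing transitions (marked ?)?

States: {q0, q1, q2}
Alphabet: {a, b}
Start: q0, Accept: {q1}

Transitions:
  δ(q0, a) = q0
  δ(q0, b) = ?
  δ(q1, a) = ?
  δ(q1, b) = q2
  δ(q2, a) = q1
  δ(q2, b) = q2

From the language and accept set, identify what each state tracks — q0: no suffix match; q1: suffix is ba; q2: one trailing b.
Each missing δ(q, a) is the state matching the new tracked value after reading a.
δ(q0, b) = q2; δ(q1, a) = q0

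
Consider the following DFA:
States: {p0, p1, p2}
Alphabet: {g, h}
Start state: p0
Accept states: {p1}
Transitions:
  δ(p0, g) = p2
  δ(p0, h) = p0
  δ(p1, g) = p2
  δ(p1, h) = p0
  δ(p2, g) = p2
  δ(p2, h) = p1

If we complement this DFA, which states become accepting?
Complement accept states = All states \ Original accept states
= {p0, p1, p2} \ {p1}
{p0, p2}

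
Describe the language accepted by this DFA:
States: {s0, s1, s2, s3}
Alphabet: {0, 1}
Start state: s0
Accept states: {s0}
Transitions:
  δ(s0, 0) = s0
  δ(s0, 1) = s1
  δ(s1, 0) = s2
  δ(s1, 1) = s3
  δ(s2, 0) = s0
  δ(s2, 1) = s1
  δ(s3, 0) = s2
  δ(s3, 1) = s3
Testing a few strings:
  '00' → accept
  '100' → accept
  '0' → accept
  '01' → reject
State roles: s0=value ≡ 0 (mod 4); s1=value ≡ 1 (mod 4); s2=value ≡ 2 (mod 4); s3=value ≡ 3 (mod 4)
All binary strings representing a multiple of 4 (read in base 2; leading zeros allowed and ε counts as 0)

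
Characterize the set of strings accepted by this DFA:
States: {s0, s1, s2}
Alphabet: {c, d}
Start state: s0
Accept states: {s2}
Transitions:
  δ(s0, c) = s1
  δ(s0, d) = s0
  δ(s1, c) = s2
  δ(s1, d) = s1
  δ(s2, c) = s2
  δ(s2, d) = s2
Testing a few strings:
  'dc' → reject
  'dccd' → accept
  'ccc' → accept
  'cd' → reject
State roles: s0=zero c's seen; s1=one c seen; s2=≥ two c's seen
All strings over {c,d} containing at least two c's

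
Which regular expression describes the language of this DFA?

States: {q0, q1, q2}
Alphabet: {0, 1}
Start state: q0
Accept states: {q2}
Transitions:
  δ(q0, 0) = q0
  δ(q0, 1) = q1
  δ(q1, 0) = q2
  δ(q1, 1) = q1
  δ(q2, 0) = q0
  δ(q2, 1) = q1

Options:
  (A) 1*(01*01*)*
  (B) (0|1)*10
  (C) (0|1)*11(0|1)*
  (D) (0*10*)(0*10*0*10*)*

Check each option against the DFA on short strings; one disagreement eliminates an option:
  (A) 1*(01*01*)*: on ε the DFA stays in q0 and rejects (q0 ∉ Accept), but the regex matches it → eliminate
  (B) (0|1)*10: agrees with the DFA on every string of length ≤ 6
  (C) (0|1)*11(0|1)*: on '10' the DFA goes q0 → q1 → q2 and accepts (q2 ∈ Accept), but the regex does not match it → eliminate
  (D) (0*10*)(0*10*0*10*)*: on '1' the DFA goes q0 → q1 and rejects (q1 ∉ Accept), but the regex matches it → eliminate
Only (B) is consistent with the DFA.
(B) (0|1)*10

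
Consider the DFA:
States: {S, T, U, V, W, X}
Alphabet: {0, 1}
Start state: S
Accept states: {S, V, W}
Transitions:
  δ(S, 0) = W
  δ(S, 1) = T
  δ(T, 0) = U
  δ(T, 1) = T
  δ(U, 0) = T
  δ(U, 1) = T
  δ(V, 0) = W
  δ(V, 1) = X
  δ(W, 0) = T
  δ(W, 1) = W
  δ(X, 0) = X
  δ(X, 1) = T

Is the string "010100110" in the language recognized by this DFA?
Processing string "010100110":
  S --0--> W
  W --1--> W
  W --0--> T
  T --1--> T
  T --0--> U
  U --0--> T
  T --1--> T
  T --1--> T
  T --0--> U
Final state: U
Accept states: {S, V, W}
No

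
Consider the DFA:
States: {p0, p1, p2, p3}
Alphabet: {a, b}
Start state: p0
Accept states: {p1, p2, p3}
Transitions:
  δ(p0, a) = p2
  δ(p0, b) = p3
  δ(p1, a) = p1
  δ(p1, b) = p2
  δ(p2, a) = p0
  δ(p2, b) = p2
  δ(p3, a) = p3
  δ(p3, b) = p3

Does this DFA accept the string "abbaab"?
Processing string "abbaab":
  p0 --a--> p2
  p2 --b--> p2
  p2 --b--> p2
  p2 --a--> p0
  p0 --a--> p2
  p2 --b--> p2
Final state: p2
Accept states: {p1, p2, p3}
Yes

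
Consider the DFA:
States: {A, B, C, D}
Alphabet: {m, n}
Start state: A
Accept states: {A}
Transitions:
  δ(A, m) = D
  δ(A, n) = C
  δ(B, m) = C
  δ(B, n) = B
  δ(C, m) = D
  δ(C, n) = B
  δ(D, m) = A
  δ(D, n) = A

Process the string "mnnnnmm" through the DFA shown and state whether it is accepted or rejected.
Processing string "mnnnnmm":
  A --m--> D
  D --n--> A
  A --n--> C
  C --n--> B
  B --n--> B
  B --m--> C
  C --m--> D
Final state: D
Accept states: {A}
No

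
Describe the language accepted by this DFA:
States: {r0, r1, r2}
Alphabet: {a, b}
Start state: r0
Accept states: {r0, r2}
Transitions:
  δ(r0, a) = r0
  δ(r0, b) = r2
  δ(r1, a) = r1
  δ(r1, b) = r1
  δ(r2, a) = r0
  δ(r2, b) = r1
Testing a few strings:
  'bbb' → reject
  'ba' → accept
  'abba' → reject
  'aaa' → accept
State roles: r0=last symbol not b (ok); r1=saw bb (dead); r2=last symbol b (ok)
All strings over {a,b} with no two consecutive b's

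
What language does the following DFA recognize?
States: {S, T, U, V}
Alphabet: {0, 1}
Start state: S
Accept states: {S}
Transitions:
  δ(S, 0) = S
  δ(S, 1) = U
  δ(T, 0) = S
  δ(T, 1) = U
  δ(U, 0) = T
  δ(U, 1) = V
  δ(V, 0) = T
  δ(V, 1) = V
Testing a few strings:
  '1' → reject
  '010' → reject
  '11' → reject
  '1000' → accept
State roles: S=value ≡ 0 (mod 4); T=value ≡ 2 (mod 4); U=value ≡ 1 (mod 4); V=value ≡ 3 (mod 4)
All binary strings representing a multiple of 4 (read in base 2; leading zeros allowed and ε counts as 0)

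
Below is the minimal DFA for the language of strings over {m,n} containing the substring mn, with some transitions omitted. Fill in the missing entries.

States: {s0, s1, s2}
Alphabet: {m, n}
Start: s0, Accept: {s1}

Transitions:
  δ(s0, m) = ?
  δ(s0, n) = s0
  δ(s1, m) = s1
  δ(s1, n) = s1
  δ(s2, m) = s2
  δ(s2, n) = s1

From the language and accept set, identify what each state tracks — s0: no m seen yet; s1: substring mn seen; s2: seen a m, waiting for n.
Each missing δ(q, a) is the state matching the new tracked value after reading a.
δ(s0, m) = s2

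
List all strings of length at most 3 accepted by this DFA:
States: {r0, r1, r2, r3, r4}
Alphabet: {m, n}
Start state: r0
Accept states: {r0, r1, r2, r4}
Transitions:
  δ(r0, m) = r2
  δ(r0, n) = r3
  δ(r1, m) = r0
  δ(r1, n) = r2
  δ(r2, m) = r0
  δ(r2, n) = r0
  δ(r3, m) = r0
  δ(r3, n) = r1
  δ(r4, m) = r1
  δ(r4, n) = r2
ε, m, mm, mn, nm, nn, mmm, mnm, nmm, nnm, nnn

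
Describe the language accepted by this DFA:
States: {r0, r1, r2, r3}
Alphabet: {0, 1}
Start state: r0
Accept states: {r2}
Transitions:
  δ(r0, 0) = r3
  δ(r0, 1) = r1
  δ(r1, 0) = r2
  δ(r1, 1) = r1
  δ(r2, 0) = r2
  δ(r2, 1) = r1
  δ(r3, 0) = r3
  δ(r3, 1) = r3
Testing a few strings:
  '011' → reject
  '1' → reject
  '0' → reject
  '1111' → reject
State roles: r0=no input read; r1=started with 1, last symbol 1; r2=started with 1, last symbol 0; r3=started with 0 (dead)
All binary strings that start with 1 and end with 0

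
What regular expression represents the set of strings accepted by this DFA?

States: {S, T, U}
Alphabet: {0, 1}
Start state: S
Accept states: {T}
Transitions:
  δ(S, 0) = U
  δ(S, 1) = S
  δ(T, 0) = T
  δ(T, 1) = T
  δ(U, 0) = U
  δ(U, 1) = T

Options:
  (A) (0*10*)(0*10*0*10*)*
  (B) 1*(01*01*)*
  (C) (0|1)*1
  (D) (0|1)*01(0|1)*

Check each option against the DFA on short strings; one disagreement eliminates an option:
  (A) (0*10*)(0*10*0*10*)*: on '1' the DFA goes S → S and rejects (S ∉ Accept), but the regex matches it → eliminate
  (B) 1*(01*01*)*: on ε the DFA stays in S and rejects (S ∉ Accept), but the regex matches it → eliminate
  (C) (0|1)*1: on '1' the DFA goes S → S and rejects (S ∉ Accept), but the regex matches it → eliminate
  (D) (0|1)*01(0|1)*: agrees with the DFA on every string of length ≤ 6
Only (D) is consistent with the DFA.
(D) (0|1)*01(0|1)*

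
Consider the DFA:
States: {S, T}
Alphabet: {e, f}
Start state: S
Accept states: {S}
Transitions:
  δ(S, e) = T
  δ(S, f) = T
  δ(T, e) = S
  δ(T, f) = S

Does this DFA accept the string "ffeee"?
Processing string "ffeee":
  S --f--> T
  T --f--> S
  S --e--> T
  T --e--> S
  S --e--> T
Final state: T
Accept states: {S}
No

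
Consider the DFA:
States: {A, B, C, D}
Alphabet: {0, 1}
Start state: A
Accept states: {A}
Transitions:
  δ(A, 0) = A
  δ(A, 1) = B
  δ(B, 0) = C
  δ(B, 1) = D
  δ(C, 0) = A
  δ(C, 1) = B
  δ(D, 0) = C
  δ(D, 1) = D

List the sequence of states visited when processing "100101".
read '1': A → B
  read '0': B → C
  read '0': C → A
  read '1': A → B
  read '0': B → C
  read '1': C → B
A -> B -> C -> A -> B -> C -> B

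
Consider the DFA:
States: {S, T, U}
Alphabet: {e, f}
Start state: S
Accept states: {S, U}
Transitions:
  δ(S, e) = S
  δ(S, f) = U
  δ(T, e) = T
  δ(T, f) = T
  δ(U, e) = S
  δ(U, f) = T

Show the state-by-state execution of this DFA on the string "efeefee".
read 'e': S → S
  read 'f': S → U
  read 'e': U → S
  read 'e': S → S
  read 'f': S → U
  read 'e': U → S
  read 'e': S → S
S -> S -> U -> S -> S -> U -> S -> S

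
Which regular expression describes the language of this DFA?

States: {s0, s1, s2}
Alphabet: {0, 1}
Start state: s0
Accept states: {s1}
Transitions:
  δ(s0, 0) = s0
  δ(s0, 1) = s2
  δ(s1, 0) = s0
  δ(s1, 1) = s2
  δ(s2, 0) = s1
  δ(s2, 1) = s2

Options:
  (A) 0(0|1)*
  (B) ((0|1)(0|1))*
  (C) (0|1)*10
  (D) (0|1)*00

Check each option against the DFA on short strings; one disagreement eliminates an option:
  (A) 0(0|1)*: on '0' the DFA goes s0 → s0 and rejects (s0 ∉ Accept), but the regex matches it → eliminate
  (B) ((0|1)(0|1))*: on ε the DFA stays in s0 and rejects (s0 ∉ Accept), but the regex matches it → eliminate
  (C) (0|1)*10: agrees with the DFA on every string of length ≤ 6
  (D) (0|1)*00: on '00' the DFA goes s0 → s0 → s0 and rejects (s0 ∉ Accept), but the regex matches it → eliminate
Only (C) is consistent with the DFA.
(C) (0|1)*10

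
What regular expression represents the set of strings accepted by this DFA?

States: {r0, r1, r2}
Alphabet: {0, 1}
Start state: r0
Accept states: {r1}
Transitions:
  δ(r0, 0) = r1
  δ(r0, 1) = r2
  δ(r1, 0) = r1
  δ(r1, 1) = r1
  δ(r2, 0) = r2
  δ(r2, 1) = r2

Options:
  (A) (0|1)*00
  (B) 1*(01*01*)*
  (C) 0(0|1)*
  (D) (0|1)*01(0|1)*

Check each option against the DFA on short strings; one disagreement eliminates an option:
  (A) (0|1)*00: on '0' the DFA goes r0 → r1 and accepts (r1 ∈ Accept), but the regex does not match it → eliminate
  (B) 1*(01*01*)*: on ε the DFA stays in r0 and rejects (r0 ∉ Accept), but the regex matches it → eliminate
  (C) 0(0|1)*: agrees with the DFA on every string of length ≤ 6
  (D) (0|1)*01(0|1)*: on '0' the DFA goes r0 → r1 and accepts (r1 ∈ Accept), but the regex does not match it → eliminate
Only (C) is consistent with the DFA.
(C) 0(0|1)*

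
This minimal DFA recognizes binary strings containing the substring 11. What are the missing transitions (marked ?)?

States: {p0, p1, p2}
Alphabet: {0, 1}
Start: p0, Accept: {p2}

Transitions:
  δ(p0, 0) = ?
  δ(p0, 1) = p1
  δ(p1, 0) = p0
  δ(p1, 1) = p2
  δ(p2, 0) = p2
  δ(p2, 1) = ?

From the language and accept set, identify what each state tracks — p0: no progress toward 11; p1: one trailing 1; p2: substring 11 seen.
Each missing δ(q, a) is the state matching the new tracked value after reading a.
δ(p0, 0) = p0; δ(p2, 1) = p2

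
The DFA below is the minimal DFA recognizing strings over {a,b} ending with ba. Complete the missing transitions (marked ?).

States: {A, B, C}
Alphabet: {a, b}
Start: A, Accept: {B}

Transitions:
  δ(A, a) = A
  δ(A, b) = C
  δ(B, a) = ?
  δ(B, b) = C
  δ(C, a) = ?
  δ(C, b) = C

From the language and accept set, identify what each state tracks — A: no suffix match; B: suffix is ba; C: one trailing b.
Each missing δ(q, a) is the state matching the new tracked value after reading a.
δ(B, a) = A; δ(C, a) = B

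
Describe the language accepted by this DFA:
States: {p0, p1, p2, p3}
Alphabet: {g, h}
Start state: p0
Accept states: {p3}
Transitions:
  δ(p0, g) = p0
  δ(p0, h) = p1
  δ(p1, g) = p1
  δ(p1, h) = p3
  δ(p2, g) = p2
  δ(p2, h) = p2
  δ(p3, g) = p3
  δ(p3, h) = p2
Testing a few strings:
  'hghg' → accept
  'gg' → reject
  'h' → reject
  'gggh' → reject
State roles: p0=zero h's; p1=one h; p2=≥ three h's (dead); p3=two h's
All strings over {g,h} containing exactly two h's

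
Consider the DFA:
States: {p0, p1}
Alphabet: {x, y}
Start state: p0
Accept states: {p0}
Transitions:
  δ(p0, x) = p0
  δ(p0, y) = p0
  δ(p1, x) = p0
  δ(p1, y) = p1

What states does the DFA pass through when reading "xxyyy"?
read 'x': p0 → p0
  read 'x': p0 → p0
  read 'y': p0 → p0
  read 'y': p0 → p0
  read 'y': p0 → p0
p0 -> p0 -> p0 -> p0 -> p0 -> p0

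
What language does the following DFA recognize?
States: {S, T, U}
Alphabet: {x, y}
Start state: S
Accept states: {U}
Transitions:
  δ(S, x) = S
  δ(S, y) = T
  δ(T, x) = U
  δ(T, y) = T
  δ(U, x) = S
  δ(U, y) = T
Testing a few strings:
  'yyyy' → reject
  'yyxx' → reject
  'x' → reject
  'yx' → accept
State roles: S=no suffix match; T=one trailing y; U=suffix is yx
All strings over {x,y} ending with yx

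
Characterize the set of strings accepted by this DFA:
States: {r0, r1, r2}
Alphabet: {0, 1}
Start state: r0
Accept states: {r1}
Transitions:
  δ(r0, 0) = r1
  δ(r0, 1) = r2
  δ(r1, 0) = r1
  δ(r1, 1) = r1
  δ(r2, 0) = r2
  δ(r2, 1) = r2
Testing a few strings:
  '1' → reject
  '11' → reject
  '0' → accept
  '00' → accept
State roles: r0=no input read; r1=started with 0; r2=started with 1 (dead)
All binary strings starting with 0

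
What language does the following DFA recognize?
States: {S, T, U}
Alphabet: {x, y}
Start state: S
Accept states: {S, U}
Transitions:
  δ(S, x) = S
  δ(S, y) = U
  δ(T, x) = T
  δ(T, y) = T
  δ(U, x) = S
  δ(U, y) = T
Testing a few strings:
  'x' → accept
  'yxyx' → accept
  'yy' → reject
  'xyx' → accept
State roles: S=last symbol not y (ok); T=saw yy (dead); U=last symbol y (ok)
All strings over {x,y} with no two consecutive y's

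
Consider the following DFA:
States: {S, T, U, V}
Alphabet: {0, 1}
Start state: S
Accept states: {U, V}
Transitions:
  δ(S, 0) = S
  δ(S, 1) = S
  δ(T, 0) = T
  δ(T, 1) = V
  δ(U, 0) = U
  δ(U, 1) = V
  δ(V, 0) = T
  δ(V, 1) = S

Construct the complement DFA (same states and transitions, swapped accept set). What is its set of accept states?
Complement accept states = All states \ Original accept states
= {S, T, U, V} \ {U, V}
{S, T}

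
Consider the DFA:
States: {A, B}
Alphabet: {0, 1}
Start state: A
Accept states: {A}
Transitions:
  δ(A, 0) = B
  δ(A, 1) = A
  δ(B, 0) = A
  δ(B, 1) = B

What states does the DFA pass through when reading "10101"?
read '1': A → A
  read '0': A → B
  read '1': B → B
  read '0': B → A
  read '1': A → A
A -> A -> B -> B -> A -> A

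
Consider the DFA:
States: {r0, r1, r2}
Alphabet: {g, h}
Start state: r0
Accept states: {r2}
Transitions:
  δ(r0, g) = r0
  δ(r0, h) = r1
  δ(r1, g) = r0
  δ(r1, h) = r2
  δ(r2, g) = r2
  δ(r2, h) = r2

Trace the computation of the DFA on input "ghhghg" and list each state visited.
read 'g': r0 → r0
  read 'h': r0 → r1
  read 'h': r1 → r2
  read 'g': r2 → r2
  read 'h': r2 → r2
  read 'g': r2 → r2
r0 -> r0 -> r1 -> r2 -> r2 -> r2 -> r2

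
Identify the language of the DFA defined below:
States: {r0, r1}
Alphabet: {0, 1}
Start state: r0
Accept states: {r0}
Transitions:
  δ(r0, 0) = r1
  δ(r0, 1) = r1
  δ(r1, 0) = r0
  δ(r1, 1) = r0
Testing a few strings:
  '111' → reject
  '01' → accept
  '110' → reject
  '10' → accept
State roles: r0=even length so far; r1=odd length so far
All binary strings of even length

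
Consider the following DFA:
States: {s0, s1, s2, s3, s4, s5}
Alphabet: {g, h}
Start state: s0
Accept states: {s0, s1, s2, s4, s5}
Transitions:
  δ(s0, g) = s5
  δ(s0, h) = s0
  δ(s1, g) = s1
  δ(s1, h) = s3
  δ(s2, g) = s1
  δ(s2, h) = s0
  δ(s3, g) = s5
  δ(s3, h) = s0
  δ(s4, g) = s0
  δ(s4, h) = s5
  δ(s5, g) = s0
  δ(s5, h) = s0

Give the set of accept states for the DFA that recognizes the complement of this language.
Complement accept states = All states \ Original accept states
= {s0, s1, s2, s3, s4, s5} \ {s0, s1, s2, s4, s5}
{s3}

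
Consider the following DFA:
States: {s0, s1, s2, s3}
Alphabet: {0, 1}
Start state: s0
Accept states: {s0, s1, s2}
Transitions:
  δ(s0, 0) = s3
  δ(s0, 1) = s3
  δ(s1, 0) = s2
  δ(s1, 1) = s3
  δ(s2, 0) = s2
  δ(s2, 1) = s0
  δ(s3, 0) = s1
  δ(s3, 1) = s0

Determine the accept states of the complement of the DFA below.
Complement accept states = All states \ Original accept states
= {s0, s1, s2, s3} \ {s0, s1, s2}
{s3}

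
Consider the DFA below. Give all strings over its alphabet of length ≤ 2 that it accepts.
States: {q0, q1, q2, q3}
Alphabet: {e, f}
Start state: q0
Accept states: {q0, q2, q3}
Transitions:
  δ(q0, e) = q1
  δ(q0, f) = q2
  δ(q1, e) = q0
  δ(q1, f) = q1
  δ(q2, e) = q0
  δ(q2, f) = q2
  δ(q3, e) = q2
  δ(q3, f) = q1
ε, f, ee, fe, ff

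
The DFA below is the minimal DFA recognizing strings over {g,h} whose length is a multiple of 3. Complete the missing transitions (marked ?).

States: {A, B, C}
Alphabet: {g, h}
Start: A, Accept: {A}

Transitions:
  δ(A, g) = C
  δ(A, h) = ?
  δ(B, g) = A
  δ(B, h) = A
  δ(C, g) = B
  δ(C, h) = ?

From the language and accept set, identify what each state tracks — A: length ≡ 0 (mod 3); B: length ≡ 2 (mod 3); C: length ≡ 1 (mod 3).
Each missing δ(q, a) is the state matching the new tracked value after reading a.
δ(A, h) = C; δ(C, h) = B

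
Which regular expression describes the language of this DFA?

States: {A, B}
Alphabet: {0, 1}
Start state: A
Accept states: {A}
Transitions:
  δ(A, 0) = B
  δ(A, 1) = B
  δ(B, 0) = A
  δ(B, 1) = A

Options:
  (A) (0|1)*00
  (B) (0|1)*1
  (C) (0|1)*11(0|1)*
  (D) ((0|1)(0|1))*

Check each option against the DFA on short strings; one disagreement eliminates an option:
  (A) (0|1)*00: on ε the DFA stays in A and accepts (A ∈ Accept), but the regex does not match it → eliminate
  (B) (0|1)*1: on ε the DFA stays in A and accepts (A ∈ Accept), but the regex does not match it → eliminate
  (C) (0|1)*11(0|1)*: on ε the DFA stays in A and accepts (A ∈ Accept), but the regex does not match it → eliminate
  (D) ((0|1)(0|1))*: agrees with the DFA on every string of length ≤ 6
Only (D) is consistent with the DFA.
(D) ((0|1)(0|1))*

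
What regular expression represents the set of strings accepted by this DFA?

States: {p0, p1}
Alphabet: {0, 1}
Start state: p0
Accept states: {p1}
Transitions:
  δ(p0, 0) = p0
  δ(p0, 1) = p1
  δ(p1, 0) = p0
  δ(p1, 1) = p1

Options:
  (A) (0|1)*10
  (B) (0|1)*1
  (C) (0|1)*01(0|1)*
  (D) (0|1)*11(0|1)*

Check each option against the DFA on short strings; one disagreement eliminates an option:
  (A) (0|1)*10: on '1' the DFA goes p0 → p1 and accepts (p1 ∈ Accept), but the regex does not match it → eliminate
  (B) (0|1)*1: agrees with the DFA on every string of length ≤ 6
  (C) (0|1)*01(0|1)*: on '1' the DFA goes p0 → p1 and accepts (p1 ∈ Accept), but the regex does not match it → eliminate
  (D) (0|1)*11(0|1)*: on '1' the DFA goes p0 → p1 and accepts (p1 ∈ Accept), but the regex does not match it → eliminate
Only (B) is consistent with the DFA.
(B) (0|1)*1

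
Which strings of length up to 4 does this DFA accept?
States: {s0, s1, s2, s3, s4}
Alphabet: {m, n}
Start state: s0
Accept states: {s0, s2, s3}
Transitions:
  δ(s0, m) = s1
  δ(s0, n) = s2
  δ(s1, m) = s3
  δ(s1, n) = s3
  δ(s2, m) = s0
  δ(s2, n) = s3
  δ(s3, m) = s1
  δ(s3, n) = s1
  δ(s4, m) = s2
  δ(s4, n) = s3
ε, n, mm, mn, nm, nn, nmn, mmmm, mmmn, mmnm, mmnn, mnmm, mnmn, mnnm, mnnn, nmmm, nmmn, nmnm, nmnn, nnmm, nnmn, nnnm, nnnn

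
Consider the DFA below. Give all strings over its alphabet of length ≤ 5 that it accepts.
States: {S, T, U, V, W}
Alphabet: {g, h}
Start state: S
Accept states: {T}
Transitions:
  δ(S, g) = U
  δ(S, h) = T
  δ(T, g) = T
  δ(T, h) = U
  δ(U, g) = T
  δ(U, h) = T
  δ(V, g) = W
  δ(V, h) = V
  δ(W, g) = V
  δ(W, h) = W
h, gg, gh, hg, ggg, ghg, hgg, hhg, hhh, gggg, gghg, gghh, ghgg, ghhg, ghhh, hggg, hghg, hghh, hhgg, hhhg, ggggg, ggghg, ggghh, gghgg, gghhg, ghggg, ghghg, ghghh, ghhgg, ghhhg, hgggg, hgghg, hgghh, hghgg, hghhg, hhggg, hhghg, hhghh, hhhgg, hhhhg, hhhhh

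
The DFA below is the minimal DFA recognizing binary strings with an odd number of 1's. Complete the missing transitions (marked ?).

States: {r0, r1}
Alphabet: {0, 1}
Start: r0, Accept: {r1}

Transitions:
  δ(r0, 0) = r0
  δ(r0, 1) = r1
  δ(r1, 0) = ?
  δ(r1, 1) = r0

From the language and accept set, identify what each state tracks — r0: even number of 1's so far; r1: odd number of 1's so far.
Each missing δ(q, a) is the state matching the new tracked value after reading a.
δ(r1, 0) = r1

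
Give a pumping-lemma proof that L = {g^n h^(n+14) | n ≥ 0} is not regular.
Assume L is regular with pumping length p. Idea: pumping the g-block breaks the fixed offset of 14.
Choose s = g^p h^(p+14) ∈ L. By the pumping lemma, s = xyz with |xy| ≤ p, |y| > 0, so y = g^k with k ≥ 1. Then xy²z = g^(p+k) h^(p+14). For this to be in L we would need p+14 = (p+k)+14, i.e. k = 0, contradicting k ≥ 1. So xy²z ∉ L.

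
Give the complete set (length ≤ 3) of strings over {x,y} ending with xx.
xx, xxx, yxx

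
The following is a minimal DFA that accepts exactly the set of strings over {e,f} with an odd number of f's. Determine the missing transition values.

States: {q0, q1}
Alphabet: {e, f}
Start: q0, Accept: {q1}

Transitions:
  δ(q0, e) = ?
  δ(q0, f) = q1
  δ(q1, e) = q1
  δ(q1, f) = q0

From the language and accept set, identify what each state tracks — q0: even number of f's so far; q1: odd number of f's so far.
Each missing δ(q, a) is the state matching the new tracked value after reading a.
δ(q0, e) = q0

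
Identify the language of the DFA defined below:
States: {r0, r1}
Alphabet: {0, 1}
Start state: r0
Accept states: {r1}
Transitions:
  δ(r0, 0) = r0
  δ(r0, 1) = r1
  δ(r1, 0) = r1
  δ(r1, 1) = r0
Testing a few strings:
  '00' → reject
  '110' → reject
  '01' → accept
  '011' → reject
State roles: r0=even number of 1's so far; r1=odd number of 1's so far
All binary strings with an odd number of 1's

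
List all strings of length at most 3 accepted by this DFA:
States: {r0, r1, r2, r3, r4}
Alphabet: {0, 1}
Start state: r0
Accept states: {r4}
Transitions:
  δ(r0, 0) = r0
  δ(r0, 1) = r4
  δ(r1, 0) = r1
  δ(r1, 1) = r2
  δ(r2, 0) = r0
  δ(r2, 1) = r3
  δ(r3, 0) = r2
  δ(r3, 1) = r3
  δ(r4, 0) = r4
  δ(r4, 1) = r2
1, 01, 10, 001, 010, 100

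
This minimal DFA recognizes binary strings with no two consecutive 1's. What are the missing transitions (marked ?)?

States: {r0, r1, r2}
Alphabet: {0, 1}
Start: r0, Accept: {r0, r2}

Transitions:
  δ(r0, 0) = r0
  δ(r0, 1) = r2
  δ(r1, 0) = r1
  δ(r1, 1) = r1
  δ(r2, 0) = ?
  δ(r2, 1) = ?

From the language and accept set, identify what each state tracks — r0: last symbol not 1 (ok); r1: saw 11 (dead); r2: last symbol 1 (ok).
Each missing δ(q, a) is the state matching the new tracked value after reading a.
δ(r2, 0) = r0; δ(r2, 1) = r1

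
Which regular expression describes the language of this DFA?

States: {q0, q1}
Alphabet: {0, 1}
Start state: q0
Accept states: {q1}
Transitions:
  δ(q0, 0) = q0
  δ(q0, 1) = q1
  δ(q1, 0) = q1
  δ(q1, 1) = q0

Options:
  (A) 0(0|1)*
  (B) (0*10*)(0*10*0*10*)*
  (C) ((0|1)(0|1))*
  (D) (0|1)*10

Check each option against the DFA on short strings; one disagreement eliminates an option:
  (A) 0(0|1)*: on '0' the DFA goes q0 → q0 and rejects (q0 ∉ Accept), but the regex matches it → eliminate
  (B) (0*10*)(0*10*0*10*)*: agrees with the DFA on every string of length ≤ 6
  (C) ((0|1)(0|1))*: on ε the DFA stays in q0 and rejects (q0 ∉ Accept), but the regex matches it → eliminate
  (D) (0|1)*10: on '1' the DFA goes q0 → q1 and accepts (q1 ∈ Accept), but the regex does not match it → eliminate
Only (B) is consistent with the DFA.
(B) (0*10*)(0*10*0*10*)*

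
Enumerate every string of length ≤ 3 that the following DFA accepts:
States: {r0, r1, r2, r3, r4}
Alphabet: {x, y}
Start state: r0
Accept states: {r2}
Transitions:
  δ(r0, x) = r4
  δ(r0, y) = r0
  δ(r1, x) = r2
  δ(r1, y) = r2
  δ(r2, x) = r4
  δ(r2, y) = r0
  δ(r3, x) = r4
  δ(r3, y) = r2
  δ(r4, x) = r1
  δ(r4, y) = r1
xxx, xxy, xyx, xyy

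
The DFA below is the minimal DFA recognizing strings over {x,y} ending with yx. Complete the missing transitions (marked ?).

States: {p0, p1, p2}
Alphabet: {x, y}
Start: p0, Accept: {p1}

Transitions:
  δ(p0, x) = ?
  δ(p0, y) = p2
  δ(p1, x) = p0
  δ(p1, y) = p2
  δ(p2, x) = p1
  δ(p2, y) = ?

From the language and accept set, identify what each state tracks — p0: no suffix match; p1: suffix is yx; p2: one trailing y.
Each missing δ(q, a) is the state matching the new tracked value after reading a.
δ(p0, x) = p0; δ(p2, y) = p2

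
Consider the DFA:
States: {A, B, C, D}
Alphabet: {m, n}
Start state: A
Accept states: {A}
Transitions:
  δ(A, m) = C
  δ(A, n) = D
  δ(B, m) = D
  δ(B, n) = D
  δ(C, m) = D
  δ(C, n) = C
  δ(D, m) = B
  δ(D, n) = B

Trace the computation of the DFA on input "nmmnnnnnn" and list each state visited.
read 'n': A → D
  read 'm': D → B
  read 'm': B → D
  read 'n': D → B
  read 'n': B → D
  read 'n': D → B
  read 'n': B → D
  read 'n': D → B
  read 'n': B → D
A -> D -> B -> D -> B -> D -> B -> D -> B -> D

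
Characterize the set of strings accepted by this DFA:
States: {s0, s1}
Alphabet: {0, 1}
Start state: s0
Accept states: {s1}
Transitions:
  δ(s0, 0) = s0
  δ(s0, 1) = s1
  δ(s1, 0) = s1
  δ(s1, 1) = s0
Testing a few strings:
  '1' → accept
  '111' → accept
  '010' → accept
  '001' → accept
State roles: s0=even number of 1's so far; s1=odd number of 1's so far
All binary strings with an odd number of 1's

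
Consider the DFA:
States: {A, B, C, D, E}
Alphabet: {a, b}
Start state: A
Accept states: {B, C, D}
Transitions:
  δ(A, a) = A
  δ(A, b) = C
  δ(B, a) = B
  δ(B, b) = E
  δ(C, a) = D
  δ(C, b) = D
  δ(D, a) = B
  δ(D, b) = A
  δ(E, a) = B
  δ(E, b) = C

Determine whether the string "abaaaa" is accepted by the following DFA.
Processing string "abaaaa":
  A --a--> A
  A --b--> C
  C --a--> D
  D --a--> B
  B --a--> B
  B --a--> B
Final state: B
Accept states: {B, C, D}
Yes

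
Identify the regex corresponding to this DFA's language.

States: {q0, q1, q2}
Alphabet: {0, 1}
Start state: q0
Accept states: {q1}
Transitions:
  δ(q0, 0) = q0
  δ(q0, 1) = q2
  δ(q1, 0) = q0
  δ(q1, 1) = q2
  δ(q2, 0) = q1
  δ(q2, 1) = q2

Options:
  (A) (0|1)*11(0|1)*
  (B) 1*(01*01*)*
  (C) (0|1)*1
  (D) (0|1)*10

Check each option against the DFA on short strings; one disagreement eliminates an option:
  (A) (0|1)*11(0|1)*: on '10' the DFA goes q0 → q2 → q1 and accepts (q1 ∈ Accept), but the regex does not match it → eliminate
  (B) 1*(01*01*)*: on ε the DFA stays in q0 and rejects (q0 ∉ Accept), but the regex matches it → eliminate
  (C) (0|1)*1: on '1' the DFA goes q0 → q2 and rejects (q2 ∉ Accept), but the regex matches it → eliminate
  (D) (0|1)*10: agrees with the DFA on every string of length ≤ 6
Only (D) is consistent with the DFA.
(D) (0|1)*10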